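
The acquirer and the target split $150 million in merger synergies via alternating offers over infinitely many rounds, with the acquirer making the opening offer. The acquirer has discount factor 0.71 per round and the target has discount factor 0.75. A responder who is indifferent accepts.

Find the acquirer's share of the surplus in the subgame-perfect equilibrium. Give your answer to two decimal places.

80.21

In a stationary SPE each proposer offers the other exactly their discounted continuation value.
If the acquirer keeps x when proposing and the target keeps y when proposing, then x = 150 − 0.75y and y = 150 − 0.71x.
Solving: x = 150(1 − 0.75) / (1 − 0.71·0.75) = 37.5 / 0.4675 ≈ 80.2139.
The target gets 150 − 80.2139 ≈ 69.7861.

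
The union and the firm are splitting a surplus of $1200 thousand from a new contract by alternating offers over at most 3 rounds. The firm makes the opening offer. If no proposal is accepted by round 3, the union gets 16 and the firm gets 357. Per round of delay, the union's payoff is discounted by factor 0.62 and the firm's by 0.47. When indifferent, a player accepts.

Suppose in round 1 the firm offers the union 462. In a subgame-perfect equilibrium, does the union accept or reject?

Accept

Round 3 (the firm proposes): the union gets 16 if talks fail, so the firm offers 16 and keeps 1184.
Round 2 (the union proposes): the firm can get 1184 next round, worth 0.47 × 1184 = 556.48 now. The union offers 556.48 and keeps 1200 − 556.48 = 643.52.
So by rejecting in round 1, the union gets 643.52 next round, worth 0.62 × 643.52 = 398.9824 now.
Offer 462 ≥ 398.9824, so the union accepts.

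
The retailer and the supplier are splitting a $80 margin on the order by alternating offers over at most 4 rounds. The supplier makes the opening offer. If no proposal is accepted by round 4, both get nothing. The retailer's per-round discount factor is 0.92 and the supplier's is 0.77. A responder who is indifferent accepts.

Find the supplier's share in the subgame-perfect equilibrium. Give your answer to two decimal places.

Work backward from the last round.
Round 4 (the retailer proposes): the supplier will accept anything ≥ 0, so the retailer offers 0 and keeps 80.
Round 3 (the supplier proposes): the retailer can get 80 next round, worth 0.92 × 80 = 73.6 now, so the supplier offers 73.6, keeping 6.4.
Round 2 (the retailer proposes): the supplier can get 6.4 next round, worth 0.77 × 6.4 = 4.928 now. The retailer offers 4.928 and keeps 80 − 4.928 = 75.072.
Round 1 (the supplier proposes): the retailer can get 75.072 next round, worth 0.92 × 75.072 = 69.06624 now; the supplier offers that and keeps 10.93376.

10.93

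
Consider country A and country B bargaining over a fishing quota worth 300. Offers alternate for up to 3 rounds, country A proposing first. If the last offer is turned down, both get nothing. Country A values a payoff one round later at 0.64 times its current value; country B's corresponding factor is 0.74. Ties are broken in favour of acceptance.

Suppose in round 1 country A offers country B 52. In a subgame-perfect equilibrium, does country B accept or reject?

Reject

Round 3 (country A proposes): country B will accept anything ≥ 0, so country A offers 0 and keeps 300.
Round 2 (country B proposes): country A can get 300 next round, worth 0.64 × 300 = 192 now; country B offers that and keeps 108.
So by rejecting in round 1, country B gets 108 next round, worth 0.74 × 108 = 79.92 now.
Offer 52 < 79.92, so country B rejects.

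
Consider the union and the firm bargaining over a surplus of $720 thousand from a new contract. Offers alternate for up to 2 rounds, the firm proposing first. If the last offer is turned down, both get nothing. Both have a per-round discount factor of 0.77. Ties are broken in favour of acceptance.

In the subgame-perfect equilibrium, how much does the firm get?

165.6

Round 2 (the union proposes): rejection yields 0 for the firm; the union offers 0 and keeps 720.
Round 1 (the firm proposes): the union can get 720 next round, worth 0.77 × 720 = 554.4 now; the firm offers that and keeps 165.6.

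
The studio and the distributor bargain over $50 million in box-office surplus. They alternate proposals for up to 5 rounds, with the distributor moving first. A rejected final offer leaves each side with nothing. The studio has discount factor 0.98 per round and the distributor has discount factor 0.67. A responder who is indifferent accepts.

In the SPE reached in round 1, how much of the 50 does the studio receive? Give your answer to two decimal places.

Round 5 (the distributor proposes): rejection yields 0 for the studio; the distributor offers 0 and keeps 50.
Round 4 (the studio proposes): the distributor can get 50 next round, worth 0.67 × 50 = 33.5 now, so the studio offers 33.5, keeping 16.5.
Round 3 (the distributor proposes): the studio can get 16.5 next round, worth 0.98 × 16.5 = 16.17 now; the distributor offers that and keeps 33.83.
Round 2 (the studio proposes): the distributor can get 33.83 next round, worth 0.67 × 33.83 = 22.6661 now, so the studio offers 22.6661, keeping 27.3339.
Round 1 (the distributor proposes): the studio can get 27.3339 next round, worth 0.98 × 27.3339 = 26.787222 now. The distributor offers 26.787222 and keeps 50 − 26.787222 = 23.212778.

26.79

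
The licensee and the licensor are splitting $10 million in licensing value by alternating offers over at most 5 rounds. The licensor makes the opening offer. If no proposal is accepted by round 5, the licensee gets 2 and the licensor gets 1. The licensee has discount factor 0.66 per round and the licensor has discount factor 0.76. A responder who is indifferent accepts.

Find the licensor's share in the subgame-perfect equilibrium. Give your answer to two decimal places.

7.12

Work backward from the last round.
Round 5 (the licensor proposes): the licensee gets 2 if talks fail, so the licensor offers 2 and keeps 8.
Round 4 (the licensee proposes): the licensor can get 8 next round, worth 0.76 × 8 = 6.08 now, so the licensee offers 6.08, keeping 3.92.
Round 3 (the licensor proposes): the licensee can get 3.92 next round, worth 0.66 × 3.92 = 2.5872 now; the licensor offers that and keeps 7.4128.
Round 2 (the licensee proposes): the licensor can get 7.4128 next round, worth 0.76 × 7.4128 = 5.633728 now. The licensee offers 5.633728 and keeps 10 − 5.633728 = 4.366272.
Round 1 (the licensor proposes): the licensee can get 4.366272 next round, worth 0.66 × 4.366272 = 2.88173952 now; the licensor offers that and keeps 7.11826048.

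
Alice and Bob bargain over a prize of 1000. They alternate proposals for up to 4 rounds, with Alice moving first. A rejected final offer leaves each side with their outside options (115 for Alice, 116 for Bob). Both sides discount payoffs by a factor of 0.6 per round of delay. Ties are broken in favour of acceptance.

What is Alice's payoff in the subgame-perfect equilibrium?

568.84

Solve by backward induction from round 4.
Round 4 (Bob proposes): Alice gets 115 if talks fail, so Bob offers 115 and keeps 885.
Round 3 (Alice proposes): Bob can get 885 next round, worth 0.6 × 885 = 531 now; Alice offers that and keeps 469.
Round 2 (Bob proposes): Alice can get 469 next round, worth 0.6 × 469 = 281.4 now, so Bob offers 281.4, keeping 718.6.
Round 1 (Alice proposes): Bob can get 718.6 next round, worth 0.6 × 718.6 = 431.16 now; Alice offers that and keeps 568.84.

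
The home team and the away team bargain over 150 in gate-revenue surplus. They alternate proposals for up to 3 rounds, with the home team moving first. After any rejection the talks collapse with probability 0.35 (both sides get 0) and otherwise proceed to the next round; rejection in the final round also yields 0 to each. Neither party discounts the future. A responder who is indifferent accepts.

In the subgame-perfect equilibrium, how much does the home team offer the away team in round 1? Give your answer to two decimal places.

34.13

Round 3 (the home team proposes): rejection yields 0 for the away team; the home team offers 0 and keeps 150.
Round 2 (the away team proposes): rejecting gives the home team an expected 0.65 × 150 = 97.5, so the away team offers 97.5, keeping 52.5.
Round 1 (the home team proposes): rejecting gives the away team an expected 0.65 × 52.5 = 34.125; the home team offers that and keeps 115.875.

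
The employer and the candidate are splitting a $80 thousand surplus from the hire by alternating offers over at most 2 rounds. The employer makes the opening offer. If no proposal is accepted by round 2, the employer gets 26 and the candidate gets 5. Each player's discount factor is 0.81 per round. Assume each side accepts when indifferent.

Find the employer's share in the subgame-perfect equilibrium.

Round 2 (the candidate proposes): the employer gets 26 if talks fail, so the candidate offers 26 and keeps 54.
Round 1 (the employer proposes): the candidate can get 54 next round, worth 0.81 × 54 = 43.74 now; the employer offers that and keeps 36.26.

36.26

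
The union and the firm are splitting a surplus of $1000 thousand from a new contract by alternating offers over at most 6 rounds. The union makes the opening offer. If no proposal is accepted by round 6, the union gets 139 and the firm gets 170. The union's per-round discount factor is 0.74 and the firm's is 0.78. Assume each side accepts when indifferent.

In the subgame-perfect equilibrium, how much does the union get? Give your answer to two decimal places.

456.40

Round 6 (the firm proposes): the union gets 139 if talks fail, so the firm offers 139 and keeps 861.
Round 5 (the union proposes): the firm can get 861 next round, worth 0.78 × 861 = 671.58 now, so the union offers 671.58, keeping 328.42.
Round 4 (the firm proposes): the union can get 328.42 next round, worth 0.74 × 328.42 = 243.0308 now, so the firm offers 243.0308, keeping 756.9692.
Round 3 (the union proposes): the firm can get 756.9692 next round, worth 0.78 × 756.9692 = 590.435976 now; the union offers that and keeps 409.564024.
Round 2 (the firm proposes): the union can get 409.564024 next round, worth 0.74 × 409.564024 = 303.07737776 now. The firm offers 303.07737776 and keeps 1000 − 303.07737776 = 696.92262224.
Round 1 (the union proposes): the firm can get 696.92262224 next round, worth 0.78 × 696.92262224 = 543.5996453472 now. The union offers 543.5996453472 and keeps 1000 − 543.5996453472 = 456.4003546528.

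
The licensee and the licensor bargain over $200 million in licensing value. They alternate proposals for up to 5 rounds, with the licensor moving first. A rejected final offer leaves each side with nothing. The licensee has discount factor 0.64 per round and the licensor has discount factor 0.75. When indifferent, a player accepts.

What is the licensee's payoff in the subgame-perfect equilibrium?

Round 5 (the licensor proposes): rejection yields 0 for the licensee; the licensor offers 0 and keeps 200.
Round 4 (the licensee proposes): the licensor can get 200 next round, worth 0.75 × 200 = 150 now, so the licensee offers 150, keeping 50.
Round 3 (the licensor proposes): the licensee can get 50 next round, worth 0.64 × 50 = 32 now, so the licensor offers 32, keeping 168.
Round 2 (the licensee proposes): the licensor can get 168 next round, worth 0.75 × 168 = 126 now; the licensee offers that and keeps 74.
Round 1 (the licensor proposes): the licensee can get 74 next round, worth 0.64 × 74 = 47.36 now, so the licensor offers 47.36, keeping 152.64.

47.36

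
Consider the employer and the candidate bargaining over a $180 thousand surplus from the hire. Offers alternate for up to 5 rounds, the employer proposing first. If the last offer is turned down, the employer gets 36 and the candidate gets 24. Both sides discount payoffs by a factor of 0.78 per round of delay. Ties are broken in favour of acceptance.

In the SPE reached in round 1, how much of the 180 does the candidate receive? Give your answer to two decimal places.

Round 5 (the employer proposes): the candidate gets 24 if talks fail, so the employer offers 24 and keeps 156.
Round 4 (the candidate proposes): the employer can get 156 next round, worth 0.78 × 156 = 121.68 now. The candidate offers 121.68 and keeps 180 − 121.68 = 58.32.
Round 3 (the employer proposes): the candidate can get 58.32 next round, worth 0.78 × 58.32 = 45.4896 now; the employer offers that and keeps 134.5104.
Round 2 (the candidate proposes): the employer can get 134.5104 next round, worth 0.78 × 134.5104 = 104.918112 now; the candidate offers that and keeps 75.081888.
Round 1 (the employer proposes): the candidate can get 75.081888 next round, worth 0.78 × 75.081888 = 58.56387264 now, so the employer offers 58.56387264, keeping 121.43612736.

58.56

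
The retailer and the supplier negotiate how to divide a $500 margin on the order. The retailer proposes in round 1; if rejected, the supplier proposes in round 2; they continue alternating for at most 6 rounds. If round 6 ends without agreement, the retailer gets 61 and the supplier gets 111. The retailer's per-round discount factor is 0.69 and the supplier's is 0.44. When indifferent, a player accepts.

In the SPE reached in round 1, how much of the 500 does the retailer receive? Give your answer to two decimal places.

Round 6 (the supplier proposes): the retailer gets 61 if talks fail, so the supplier offers 61 and keeps 439.
Round 5 (the retailer proposes): the supplier can get 439 next round, worth 0.44 × 439 = 193.16 now. The retailer offers 193.16 and keeps 500 − 193.16 = 306.84.
Round 4 (the supplier proposes): the retailer can get 306.84 next round, worth 0.69 × 306.84 = 211.7196 now, so the supplier offers 211.7196, keeping 288.2804.
Round 3 (the retailer proposes): the supplier can get 288.2804 next round, worth 0.44 × 288.2804 = 126.843376 now; the retailer offers that and keeps 373.156624.
Round 2 (the supplier proposes): the retailer can get 373.156624 next round, worth 0.69 × 373.156624 = 257.47807056 now, so the supplier offers 257.47807056, keeping 242.52192944.
Round 1 (the retailer proposes): the supplier can get 242.52192944 next round, worth 0.44 × 242.52192944 = 106.7096489536 now. The retailer offers 106.7096489536 and keeps 500 − 106.7096489536 = 393.2903510464.

393.29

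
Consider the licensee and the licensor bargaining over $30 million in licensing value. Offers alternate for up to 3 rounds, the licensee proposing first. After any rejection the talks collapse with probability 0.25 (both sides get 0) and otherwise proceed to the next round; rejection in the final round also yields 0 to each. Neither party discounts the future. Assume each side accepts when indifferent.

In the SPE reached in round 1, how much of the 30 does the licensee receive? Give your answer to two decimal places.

24.38

Round 3 (the licensee proposes): rejection yields 0 for the licensor; the licensee offers 0 and keeps 30.
Round 2 (the licensor proposes): rejecting gives the licensee an expected 0.75 × 30 = 22.5. The licensor offers 22.5 and keeps 30 − 22.5 = 7.5.
Round 1 (the licensee proposes): rejecting gives the licensor an expected 0.75 × 7.5 = 5.625; the licensee offers that and keeps 24.375.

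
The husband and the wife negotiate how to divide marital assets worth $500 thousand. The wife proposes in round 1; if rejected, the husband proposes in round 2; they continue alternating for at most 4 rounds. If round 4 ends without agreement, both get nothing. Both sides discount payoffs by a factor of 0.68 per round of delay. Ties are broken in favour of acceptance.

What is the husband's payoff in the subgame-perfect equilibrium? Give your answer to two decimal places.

Round 4 (the husband proposes): the wife will accept anything ≥ 0, so the husband offers 0 and keeps 500.
Round 3 (the wife proposes): the husband can get 500 next round, worth 0.68 × 500 = 340 now; the wife offers that and keeps 160.
Round 2 (the husband proposes): the wife can get 160 next round, worth 0.68 × 160 = 108.8 now. The husband offers 108.8 and keeps 500 − 108.8 = 391.2.
Round 1 (the wife proposes): the husband can get 391.2 next round, worth 0.68 × 391.2 = 266.016 now, so the wife offers 266.016, keeping 233.984.

266.02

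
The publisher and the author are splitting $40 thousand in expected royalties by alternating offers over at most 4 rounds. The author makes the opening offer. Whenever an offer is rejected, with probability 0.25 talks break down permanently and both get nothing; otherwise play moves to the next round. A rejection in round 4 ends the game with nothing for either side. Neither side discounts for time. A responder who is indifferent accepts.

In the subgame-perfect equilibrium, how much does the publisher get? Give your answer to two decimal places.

24.38

Round 4 (the publisher proposes): rejection yields 0 for the author; the publisher offers 0 and keeps 40.
Round 3 (the author proposes): rejecting gives the publisher an expected 0.75 × 40 = 30; the author offers that and keeps 10.
Round 2 (the publisher proposes): rejecting gives the author an expected 0.75 × 10 = 7.5; the publisher offers that and keeps 32.5.
Round 1 (the author proposes): rejecting gives the publisher an expected 0.75 × 32.5 = 24.375. The author offers 24.375 and keeps 40 − 24.375 = 15.625.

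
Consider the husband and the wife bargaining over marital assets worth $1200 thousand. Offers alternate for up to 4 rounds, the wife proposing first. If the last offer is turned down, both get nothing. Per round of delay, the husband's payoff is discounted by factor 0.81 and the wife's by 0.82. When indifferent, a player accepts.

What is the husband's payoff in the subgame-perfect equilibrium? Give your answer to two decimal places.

820.56

Round 4 (the husband proposes): the wife will accept anything ≥ 0, so the husband offers 0 and keeps 1200.
Round 3 (the wife proposes): the husband can get 1200 next round, worth 0.81 × 1200 = 972 now; the wife offers that and keeps 228.
Round 2 (the husband proposes): the wife can get 228 next round, worth 0.82 × 228 = 186.96 now; the husband offers that and keeps 1013.04.
Round 1 (the wife proposes): the husband can get 1013.04 next round, worth 0.81 × 1013.04 = 820.5624 now; the wife offers that and keeps 379.4376.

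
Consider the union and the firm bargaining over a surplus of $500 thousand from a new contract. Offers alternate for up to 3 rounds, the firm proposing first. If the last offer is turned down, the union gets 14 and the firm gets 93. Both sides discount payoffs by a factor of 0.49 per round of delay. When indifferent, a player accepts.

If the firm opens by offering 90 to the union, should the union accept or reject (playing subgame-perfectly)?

Round 3 (the firm proposes): the union gets 14 if talks fail, so the firm offers 14 and keeps 486.
Round 2 (the union proposes): the firm can get 486 next round, worth 0.49 × 486 = 238.14 now; the union offers that and keeps 261.86.
So by rejecting in round 1, the union gets 261.86 next round, worth 0.49 × 261.86 = 128.3114 now.
Offer 90 < 128.3114, so the union rejects.

Reject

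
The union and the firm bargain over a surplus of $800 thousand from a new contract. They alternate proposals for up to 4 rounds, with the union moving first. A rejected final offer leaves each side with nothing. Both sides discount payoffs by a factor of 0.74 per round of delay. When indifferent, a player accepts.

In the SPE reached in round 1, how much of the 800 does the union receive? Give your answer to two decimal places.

Round 4 (the firm proposes): rejection yields 0 for the union; the firm offers 0 and keeps 800.
Round 3 (the union proposes): the firm can get 800 next round, worth 0.74 × 800 = 592 now, so the union offers 592, keeping 208.
Round 2 (the firm proposes): the union can get 208 next round, worth 0.74 × 208 = 153.92 now, so the firm offers 153.92, keeping 646.08.
Round 1 (the union proposes): the firm can get 646.08 next round, worth 0.74 × 646.08 = 478.0992 now, so the union offers 478.0992, keeping 321.9008.

321.90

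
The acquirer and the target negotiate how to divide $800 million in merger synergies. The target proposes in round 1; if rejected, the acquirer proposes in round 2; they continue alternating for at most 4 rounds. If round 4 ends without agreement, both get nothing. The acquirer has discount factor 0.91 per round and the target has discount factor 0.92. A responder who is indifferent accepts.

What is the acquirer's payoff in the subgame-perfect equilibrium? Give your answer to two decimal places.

Round 4 (the acquirer proposes): the target will accept anything ≥ 0, so the acquirer offers 0 and keeps 800.
Round 3 (the target proposes): the acquirer can get 800 next round, worth 0.91 × 800 = 728 now; the target offers that and keeps 72.
Round 2 (the acquirer proposes): the target can get 72 next round, worth 0.92 × 72 = 66.24 now, so the acquirer offers 66.24, keeping 733.76.
Round 1 (the target proposes): the acquirer can get 733.76 next round, worth 0.91 × 733.76 = 667.7216 now, so the target offers 667.7216, keeping 132.2784.

667.72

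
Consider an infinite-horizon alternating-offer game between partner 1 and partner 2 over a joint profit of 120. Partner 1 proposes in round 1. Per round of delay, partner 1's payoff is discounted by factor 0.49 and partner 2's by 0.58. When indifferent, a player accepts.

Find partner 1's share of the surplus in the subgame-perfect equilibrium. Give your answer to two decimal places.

70.41

Let x be partner 1's share when partner 1 proposes and y be partner 2's share when partner 2 proposes.
Partner 2 accepts iff offered ≥ 0.58·y, so x = 120 − 0.58y. Symmetrically y = 120 − 0.49x.
Substituting: x = 120 − 0.58(120 − 0.49x), giving x(1 − 0.49·0.58) = 120(1 − 0.58).
So x = 120 × 0.42 / 0.7158 ≈ 70.4107, and partner 2 receives 120 − x ≈ 49.5893.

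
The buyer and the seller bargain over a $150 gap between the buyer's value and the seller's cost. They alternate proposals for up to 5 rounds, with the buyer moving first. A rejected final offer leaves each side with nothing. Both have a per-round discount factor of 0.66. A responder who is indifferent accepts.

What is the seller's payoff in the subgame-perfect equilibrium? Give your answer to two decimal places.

Round 5 (the buyer proposes): the seller will accept anything ≥ 0, so the buyer offers 0 and keeps 150.
Round 4 (the seller proposes): the buyer can get 150 next round, worth 0.66 × 150 = 99 now; the seller offers that and keeps 51.
Round 3 (the buyer proposes): the seller can get 51 next round, worth 0.66 × 51 = 33.66 now. The buyer offers 33.66 and keeps 150 − 33.66 = 116.34.
Round 2 (the seller proposes): the buyer can get 116.34 next round, worth 0.66 × 116.34 = 76.7844 now. The seller offers 76.7844 and keeps 150 − 76.7844 = 73.2156.
Round 1 (the buyer proposes): the seller can get 73.2156 next round, worth 0.66 × 73.2156 = 48.322296 now, so the buyer offers 48.322296, keeping 101.677704.

48.32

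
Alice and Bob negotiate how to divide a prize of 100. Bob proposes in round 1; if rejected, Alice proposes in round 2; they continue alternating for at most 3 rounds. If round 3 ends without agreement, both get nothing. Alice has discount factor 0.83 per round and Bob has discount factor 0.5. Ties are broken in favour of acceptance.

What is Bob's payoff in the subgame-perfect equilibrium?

Round 3 (Bob proposes): Alice will accept anything ≥ 0, so Bob offers 0 and keeps 100.
Round 2 (Alice proposes): Bob can get 100 next round, worth 0.5 × 100 = 50 now, so Alice offers 50, keeping 50.
Round 1 (Bob proposes): Alice can get 50 next round, worth 0.83 × 50 = 41.5 now, so Bob offers 41.5, keeping 58.5.

58.5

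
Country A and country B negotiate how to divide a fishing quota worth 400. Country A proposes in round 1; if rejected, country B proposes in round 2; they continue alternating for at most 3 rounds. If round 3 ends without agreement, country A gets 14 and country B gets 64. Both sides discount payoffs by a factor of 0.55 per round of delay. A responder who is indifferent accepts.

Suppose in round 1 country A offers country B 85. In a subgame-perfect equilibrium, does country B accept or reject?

Reject

Round 3 (country A proposes): country B gets 64 if talks fail, so country A offers 64 and keeps 336.
Round 2 (country B proposes): country A can get 336 next round, worth 0.55 × 336 = 184.8 now; country B offers that and keeps 215.2.
So by rejecting in round 1, country B gets 215.2 next round, worth 0.55 × 215.2 = 118.36 now.
Offer 85 < 118.36, so country B rejects.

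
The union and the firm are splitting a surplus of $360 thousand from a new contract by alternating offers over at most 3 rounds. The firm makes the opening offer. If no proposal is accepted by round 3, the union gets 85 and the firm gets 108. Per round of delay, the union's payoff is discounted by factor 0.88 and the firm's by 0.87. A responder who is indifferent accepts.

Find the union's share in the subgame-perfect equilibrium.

Round 3 (the firm proposes): the union gets 85 if talks fail, so the firm offers 85 and keeps 275.
Round 2 (the union proposes): the firm can get 275 next round, worth 0.87 × 275 = 239.25 now, so the union offers 239.25, keeping 120.75.
Round 1 (the firm proposes): the union can get 120.75 next round, worth 0.88 × 120.75 = 106.26 now, so the firm offers 106.26, keeping 253.74.

106.26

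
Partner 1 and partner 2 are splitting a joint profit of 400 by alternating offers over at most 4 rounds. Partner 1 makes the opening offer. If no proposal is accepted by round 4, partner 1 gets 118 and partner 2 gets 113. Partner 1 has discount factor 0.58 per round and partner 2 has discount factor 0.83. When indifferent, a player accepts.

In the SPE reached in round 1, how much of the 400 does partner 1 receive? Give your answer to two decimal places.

Round 4 (partner 2 proposes): partner 1 gets 118 if talks fail, so partner 2 offers 118 and keeps 282.
Round 3 (partner 1 proposes): partner 2 can get 282 next round, worth 0.83 × 282 = 234.06 now. Partner 1 offers 234.06 and keeps 400 − 234.06 = 165.94.
Round 2 (partner 2 proposes): partner 1 can get 165.94 next round, worth 0.58 × 165.94 = 96.2452 now; partner 2 offers that and keeps 303.7548.
Round 1 (partner 1 proposes): partner 2 can get 303.7548 next round, worth 0.83 × 303.7548 = 252.116484 now, so partner 1 offers 252.116484, keeping 147.883516.

147.88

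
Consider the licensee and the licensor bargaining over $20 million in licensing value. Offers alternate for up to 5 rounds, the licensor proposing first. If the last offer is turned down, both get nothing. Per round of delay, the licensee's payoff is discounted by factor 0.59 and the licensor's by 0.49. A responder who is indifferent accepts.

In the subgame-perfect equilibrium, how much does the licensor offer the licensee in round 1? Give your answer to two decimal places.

Round 5 (the licensor proposes): the licensee will accept anything ≥ 0, so the licensor offers 0 and keeps 20.
Round 4 (the licensee proposes): the licensor can get 20 next round, worth 0.49 × 20 = 9.8 now; the licensee offers that and keeps 10.2.
Round 3 (the licensor proposes): the licensee can get 10.2 next round, worth 0.59 × 10.2 = 6.018 now, so the licensor offers 6.018, keeping 13.982.
Round 2 (the licensee proposes): the licensor can get 13.982 next round, worth 0.49 × 13.982 = 6.85118 now. The licensee offers 6.85118 and keeps 20 − 6.85118 = 13.14882.
Round 1 (the licensor proposes): the licensee can get 13.14882 next round, worth 0.59 × 13.14882 = 7.7578038 now; the licensor offers that and keeps 12.2421962.

7.76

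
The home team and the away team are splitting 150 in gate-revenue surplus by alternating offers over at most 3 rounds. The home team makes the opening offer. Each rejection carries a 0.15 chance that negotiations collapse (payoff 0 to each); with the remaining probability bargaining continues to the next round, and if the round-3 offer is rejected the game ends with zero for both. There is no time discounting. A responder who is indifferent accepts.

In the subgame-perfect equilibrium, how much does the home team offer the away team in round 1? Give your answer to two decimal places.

Round 3 (the home team proposes): rejection yields 0 for the away team; the home team offers 0 and keeps 150.
Round 2 (the away team proposes): rejecting gives the home team an expected 0.85 × 150 = 127.5; the away team offers that and keeps 22.5.
Round 1 (the home team proposes): rejecting gives the away team an expected 0.85 × 22.5 = 19.125. The home team offers 19.125 and keeps 150 − 19.125 = 130.875.

19.13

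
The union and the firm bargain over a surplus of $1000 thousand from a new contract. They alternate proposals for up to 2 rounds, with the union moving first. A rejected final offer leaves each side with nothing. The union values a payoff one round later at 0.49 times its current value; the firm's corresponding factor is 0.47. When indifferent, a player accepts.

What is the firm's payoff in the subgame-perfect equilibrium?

470

Round 2 (the firm proposes): rejection yields 0 for the union; the firm offers 0 and keeps 1000.
Round 1 (the union proposes): the firm can get 1000 next round, worth 0.47 × 1000 = 470 now, so the union offers 470, keeping 530.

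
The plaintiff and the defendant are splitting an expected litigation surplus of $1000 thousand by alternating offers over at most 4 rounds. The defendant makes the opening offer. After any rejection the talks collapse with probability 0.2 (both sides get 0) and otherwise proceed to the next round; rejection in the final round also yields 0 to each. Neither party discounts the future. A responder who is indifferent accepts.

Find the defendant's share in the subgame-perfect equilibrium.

Round 4 (the plaintiff proposes): rejection yields 0 for the defendant; the plaintiff offers 0 and keeps 1000.
Round 3 (the defendant proposes): rejecting gives the plaintiff an expected 0.8 × 1000 = 800; the defendant offers that and keeps 200.
Round 2 (the plaintiff proposes): rejecting gives the defendant an expected 0.8 × 200 = 160, so the plaintiff offers 160, keeping 840.
Round 1 (the defendant proposes): rejecting gives the plaintiff an expected 0.8 × 840 = 672, so the defendant offers 672, keeping 328.

328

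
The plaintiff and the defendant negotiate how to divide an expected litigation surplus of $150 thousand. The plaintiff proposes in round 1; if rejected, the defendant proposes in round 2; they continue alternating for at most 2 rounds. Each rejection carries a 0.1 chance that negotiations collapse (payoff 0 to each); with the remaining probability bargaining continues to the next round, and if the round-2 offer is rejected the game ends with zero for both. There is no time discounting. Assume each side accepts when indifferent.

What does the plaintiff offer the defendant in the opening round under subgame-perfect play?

By backward induction:
Round 2 (the defendant proposes): the plaintiff will accept anything ≥ 0, so the defendant offers 0 and keeps 150.
Round 1 (the plaintiff proposes): rejecting gives the defendant an expected 0.9 × 150 = 135; the plaintiff offers that and keeps 15.

135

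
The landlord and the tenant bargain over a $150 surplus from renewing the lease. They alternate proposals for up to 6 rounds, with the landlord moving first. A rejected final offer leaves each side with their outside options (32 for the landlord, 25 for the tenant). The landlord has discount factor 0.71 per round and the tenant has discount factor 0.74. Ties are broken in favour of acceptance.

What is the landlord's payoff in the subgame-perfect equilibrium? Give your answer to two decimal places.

76.79

Solve by backward induction from round 6.
Round 6 (the tenant proposes): the landlord gets 32 if talks fail, so the tenant offers 32 and keeps 118.
Round 5 (the landlord proposes): the tenant can get 118 next round, worth 0.74 × 118 = 87.32 now. The landlord offers 87.32 and keeps 150 − 87.32 = 62.68.
Round 4 (the tenant proposes): the landlord can get 62.68 next round, worth 0.71 × 62.68 = 44.5028 now; the tenant offers that and keeps 105.4972.
Round 3 (the landlord proposes): the tenant can get 105.4972 next round, worth 0.74 × 105.4972 = 78.067928 now, so the landlord offers 78.067928, keeping 71.932072.
Round 2 (the tenant proposes): the landlord can get 71.932072 next round, worth 0.71 × 71.932072 = 51.07177112 now. The tenant offers 51.07177112 and keeps 150 − 51.07177112 = 98.92822888.
Round 1 (the landlord proposes): the tenant can get 98.92822888 next round, worth 0.74 × 98.92822888 = 73.2068893712 now; the landlord offers that and keeps 76.7931106288.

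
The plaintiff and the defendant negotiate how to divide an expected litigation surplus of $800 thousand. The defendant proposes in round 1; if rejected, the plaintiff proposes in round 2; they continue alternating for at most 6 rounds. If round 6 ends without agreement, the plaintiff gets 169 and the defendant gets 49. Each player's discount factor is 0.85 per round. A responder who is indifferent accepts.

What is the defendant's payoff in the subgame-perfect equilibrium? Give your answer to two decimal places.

Round 6 (the plaintiff proposes): the defendant gets 49 if talks fail, so the plaintiff offers 49 and keeps 751.
Round 5 (the defendant proposes): the plaintiff can get 751 next round, worth 0.85 × 751 = 638.35 now; the defendant offers that and keeps 161.65.
Round 4 (the plaintiff proposes): the defendant can get 161.65 next round, worth 0.85 × 161.65 = 137.4025 now; the plaintiff offers that and keeps 662.5975.
Round 3 (the defendant proposes): the plaintiff can get 662.5975 next round, worth 0.85 × 662.5975 = 563.207875 now; the defendant offers that and keeps 236.792125.
Round 2 (the plaintiff proposes): the defendant can get 236.792125 next round, worth 0.85 × 236.792125 = 201.27330625 now; the plaintiff offers that and keeps 598.72669375.
Round 1 (the defendant proposes): the plaintiff can get 598.72669375 next round, worth 0.85 × 598.72669375 = 508.9176896875 now. The defendant offers 508.9176896875 and keeps 800 − 508.9176896875 = 291.0823103125.

291.08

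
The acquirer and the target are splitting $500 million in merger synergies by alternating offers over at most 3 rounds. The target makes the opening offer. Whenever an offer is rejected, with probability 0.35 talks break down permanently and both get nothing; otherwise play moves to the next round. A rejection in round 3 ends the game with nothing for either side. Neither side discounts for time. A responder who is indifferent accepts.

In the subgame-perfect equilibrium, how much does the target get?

386.25

Round 3 (the target proposes): the acquirer will accept anything ≥ 0, so the target offers 0 and keeps 500.
Round 2 (the acquirer proposes): rejecting gives the target an expected 0.65 × 500 = 325. The acquirer offers 325 and keeps 500 − 325 = 175.
Round 1 (the target proposes): rejecting gives the acquirer an expected 0.65 × 175 = 113.75, so the target offers 113.75, keeping 386.25.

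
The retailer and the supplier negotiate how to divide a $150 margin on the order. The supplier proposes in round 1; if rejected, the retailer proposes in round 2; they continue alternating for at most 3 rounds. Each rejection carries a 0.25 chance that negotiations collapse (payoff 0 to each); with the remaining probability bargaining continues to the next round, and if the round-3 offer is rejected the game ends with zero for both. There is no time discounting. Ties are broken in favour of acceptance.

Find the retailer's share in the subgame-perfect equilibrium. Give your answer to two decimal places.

Round 3 (the supplier proposes): rejection yields 0 for the retailer; the supplier offers 0 and keeps 150.
Round 2 (the retailer proposes): rejecting gives the supplier an expected 0.75 × 150 = 112.5, so the retailer offers 112.5, keeping 37.5.
Round 1 (the supplier proposes): rejecting gives the retailer an expected 0.75 × 37.5 = 28.125. The supplier offers 28.125 and keeps 150 − 28.125 = 121.875.

28.13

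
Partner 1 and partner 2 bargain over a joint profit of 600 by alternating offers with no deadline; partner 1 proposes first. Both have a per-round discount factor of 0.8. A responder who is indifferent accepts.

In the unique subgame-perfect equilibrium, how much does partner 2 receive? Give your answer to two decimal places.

In a stationary SPE each proposer offers the other exactly their discounted continuation value.
If partner 1 keeps x when proposing and partner 2 keeps y when proposing, then x = 600 − 0.8y and y = 600 − 0.8x.
Solving: x = 600(1 − 0.8) / (1 − 0.8·0.8) = 120 / 0.36 ≈ 333.3333.
Partner 2 gets 600 − 333.3333 ≈ 266.6667.

266.67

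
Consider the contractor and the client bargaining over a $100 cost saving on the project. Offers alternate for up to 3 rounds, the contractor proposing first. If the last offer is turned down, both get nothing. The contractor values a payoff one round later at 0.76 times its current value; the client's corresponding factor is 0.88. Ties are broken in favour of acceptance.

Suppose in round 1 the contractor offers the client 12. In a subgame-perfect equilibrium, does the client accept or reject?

Work out the client's continuation value if the offer is rejected.
Round 3 (the contractor proposes): the client will accept anything ≥ 0, so the contractor offers 0 and keeps 100.
Round 2 (the client proposes): the contractor can get 100 next round, worth 0.76 × 100 = 76 now; the client offers that and keeps 24.
So by rejecting in round 1, the client gets 24 next round, worth 0.88 × 24 = 21.12 now.
Offer 12 < 21.12, so the client rejects.

Reject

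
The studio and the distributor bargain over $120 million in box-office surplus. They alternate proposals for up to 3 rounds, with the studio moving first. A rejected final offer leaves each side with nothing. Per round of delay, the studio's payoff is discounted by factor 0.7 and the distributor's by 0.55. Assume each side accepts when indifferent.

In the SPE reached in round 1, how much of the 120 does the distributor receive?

Round 3 (the studio proposes): rejection yields 0 for the distributor; the studio offers 0 and keeps 120.
Round 2 (the distributor proposes): the studio can get 120 next round, worth 0.7 × 120 = 84 now; the distributor offers that and keeps 36.
Round 1 (the studio proposes): the distributor can get 36 next round, worth 0.55 × 36 = 19.8 now; the studio offers that and keeps 100.2.

19.8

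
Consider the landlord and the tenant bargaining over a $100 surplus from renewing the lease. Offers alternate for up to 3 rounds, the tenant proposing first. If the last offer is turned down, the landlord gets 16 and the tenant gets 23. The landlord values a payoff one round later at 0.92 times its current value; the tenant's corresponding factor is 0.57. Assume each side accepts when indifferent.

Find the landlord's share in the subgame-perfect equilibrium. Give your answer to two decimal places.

47.95

Solve by backward induction from round 3.
Round 3 (the tenant proposes): the landlord gets 16 if talks fail, so the tenant offers 16 and keeps 84.
Round 2 (the landlord proposes): the tenant can get 84 next round, worth 0.57 × 84 = 47.88 now, so the landlord offers 47.88, keeping 52.12.
Round 1 (the tenant proposes): the landlord can get 52.12 next round, worth 0.92 × 52.12 = 47.9504 now. The tenant offers 47.9504 and keeps 100 − 47.9504 = 52.0496.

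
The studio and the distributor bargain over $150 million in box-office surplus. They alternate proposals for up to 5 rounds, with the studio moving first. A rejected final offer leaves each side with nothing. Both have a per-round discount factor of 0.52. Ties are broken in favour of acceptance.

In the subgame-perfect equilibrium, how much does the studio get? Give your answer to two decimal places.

By backward induction:
Round 5 (the studio proposes): the distributor will accept anything ≥ 0, so the studio offers 0 and keeps 150.
Round 4 (the distributor proposes): the studio can get 150 next round, worth 0.52 × 150 = 78 now, so the distributor offers 78, keeping 72.
Round 3 (the studio proposes): the distributor can get 72 next round, worth 0.52 × 72 = 37.44 now, so the studio offers 37.44, keeping 112.56.
Round 2 (the distributor proposes): the studio can get 112.56 next round, worth 0.52 × 112.56 = 58.5312 now. The distributor offers 58.5312 and keeps 150 − 58.5312 = 91.4688.
Round 1 (the studio proposes): the distributor can get 91.4688 next round, worth 0.52 × 91.4688 = 47.563776 now, so the studio offers 47.563776, keeping 102.436224.

102.44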